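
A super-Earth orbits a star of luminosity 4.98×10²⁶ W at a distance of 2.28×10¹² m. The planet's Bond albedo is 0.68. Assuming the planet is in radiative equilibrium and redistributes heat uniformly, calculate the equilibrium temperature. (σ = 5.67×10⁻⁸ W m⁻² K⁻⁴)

T_eq ≈ 57.3 K

Flux: S = L/(4πd²) = 4.98×10²⁶/(4π×(2.28×10¹²)²) = 7.62 W m⁻².
Energy balance: absorbed = emitted ⇒ πR²·S(1−A) = 4πR²·σT_eq⁴, so T_eq⁴ = S(1−A)/(4σ).
T_eq = [7.62 × 0.32 / (4 × 5.67×10⁻⁸)]^(1/4) = (1.08×10⁷)^(1/4) = 57.3 K.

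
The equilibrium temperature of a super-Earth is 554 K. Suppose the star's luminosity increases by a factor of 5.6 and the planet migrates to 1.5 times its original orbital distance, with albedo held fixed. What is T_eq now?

T_eq ∝ L^(1/4) · d^(−1/2).
T′ = 554 × 5.6^(1/4) / 1.5^(1/2) = 696 K.

T_eq ≈ 696 K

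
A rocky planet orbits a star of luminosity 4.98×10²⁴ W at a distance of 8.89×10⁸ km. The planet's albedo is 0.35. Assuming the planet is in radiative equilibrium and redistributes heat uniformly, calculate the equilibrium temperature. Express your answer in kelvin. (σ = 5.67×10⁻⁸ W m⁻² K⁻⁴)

T_eq ≈ 34.6 K

d = 8.89×10⁸ km = 8.89×10¹¹ m.
Flux: S = L/(4πd²) = 4.98×10²⁴/(4π×(8.89×10¹¹)²) = 0.501 W m⁻².
Energy balance: absorbed = emitted ⇒ πR²·S(1−A) = 4πR²·σT_eq⁴, so T_eq⁴ = S(1−A)/(4σ).
T_eq = [0.501 × 0.65 / (4 × 5.67×10⁻⁸)]^(1/4) = (1.44×10⁶)^(1/4) = 34.6 K.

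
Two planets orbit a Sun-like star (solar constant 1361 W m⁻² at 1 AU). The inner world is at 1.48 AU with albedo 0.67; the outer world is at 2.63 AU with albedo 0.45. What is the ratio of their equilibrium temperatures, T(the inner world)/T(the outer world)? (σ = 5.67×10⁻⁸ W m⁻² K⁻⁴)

T₁/T₂ ≈ 1.173

T_eq = [S₀(1−A)/(4σd²)]^(1/4), so T ∝ (1−A)^(1/4) / √d.
T₁ = [1361×0.33/(4×5.67×10⁻⁸×1.48²)]^(1/4) = 173.40 K.
T₂ = [1361×0.55/(4×5.67×10⁻⁸×2.63²)]^(1/4) = 147.80 K.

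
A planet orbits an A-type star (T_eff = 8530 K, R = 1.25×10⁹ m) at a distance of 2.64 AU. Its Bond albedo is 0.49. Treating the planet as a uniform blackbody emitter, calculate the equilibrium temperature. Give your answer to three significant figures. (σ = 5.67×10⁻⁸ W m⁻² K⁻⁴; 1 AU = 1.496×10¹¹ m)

T_eq ≈ 287 K

d = 2.64 AU = 3.95×10¹¹ m.
L = 4πR_⋆²σT_⋆⁴ = 4π(1.25×10⁹)² × 5.67×10⁻⁸ × (8530)⁴ = 5.89×10²⁷ W.
S = L/(4πd²) = 3010 W m⁻².
Energy balance: absorbed = emitted ⇒ πR²·S(1−A) = 4πR²·σT_eq⁴, so T_eq⁴ = S(1−A)/(4σ).
T_eq = [3010 × 0.51 / (4 × 5.67×10⁻⁸)]^(1/4) = (6.76×10⁹)^(1/4) = 287 K.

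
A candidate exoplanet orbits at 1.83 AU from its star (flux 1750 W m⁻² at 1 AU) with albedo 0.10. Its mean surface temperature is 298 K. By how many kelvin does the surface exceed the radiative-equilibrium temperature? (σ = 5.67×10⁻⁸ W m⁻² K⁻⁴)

ΔT ≈ 84.6 K

S = 1750/1.83² = 522.6 W m⁻².
T_eq = [S(1−A)/(4σ)]^(1/4) = [522.6×0.90/(4×5.67×10⁻⁸)]^(1/4) = 213.4 K.
ΔT = T_surf − T_eq = 298 − 213.4.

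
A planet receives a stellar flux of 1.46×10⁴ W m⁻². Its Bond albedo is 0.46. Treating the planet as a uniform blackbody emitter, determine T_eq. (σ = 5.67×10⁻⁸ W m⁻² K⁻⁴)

T_eq ≈ 432 K

Energy balance: absorbed = emitted ⇒ πR²·S(1−A) = 4πR²·σT_eq⁴, so T_eq⁴ = S(1−A)/(4σ).
T_eq = [1.46×10⁴ × 0.54 / (4 × 5.67×10⁻⁸)]^(1/4) = (3.48×10¹⁰)^(1/4) = 432 K.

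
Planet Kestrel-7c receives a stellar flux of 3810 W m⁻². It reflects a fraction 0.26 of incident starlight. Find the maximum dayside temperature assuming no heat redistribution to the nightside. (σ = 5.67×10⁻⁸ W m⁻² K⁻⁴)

With no redistribution each surface element balances locally: S(1−A) = σT⁴.
T = [3810 × 0.74 / 5.67×10⁻⁸]^(1/4) = (4.97×10¹⁰)^(1/4) = 472 K.

T_ss ≈ 472 K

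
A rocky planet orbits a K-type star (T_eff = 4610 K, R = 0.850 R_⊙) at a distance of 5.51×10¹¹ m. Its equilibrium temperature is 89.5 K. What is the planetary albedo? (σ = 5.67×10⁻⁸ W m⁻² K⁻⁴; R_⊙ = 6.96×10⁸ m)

R_⋆ = 0.850 × 6.96×10⁸ = 5.92×10⁸ m.
L = 4πR_⋆²σT_⋆⁴ = 4π(5.92×10⁸)² × 5.67×10⁻⁸ × (4610)⁴ = 1.13×10²⁶ W.
S = L/(4πd²) = 29.5 W m⁻².
From T_eq⁴ = S(1−A)/(4σ): 1−A = 4σT_eq⁴/S.
1−A = 4 × 5.67×10⁻⁸ × (89.5)⁴ / 29.5 = 0.493.

A ≈ 0.51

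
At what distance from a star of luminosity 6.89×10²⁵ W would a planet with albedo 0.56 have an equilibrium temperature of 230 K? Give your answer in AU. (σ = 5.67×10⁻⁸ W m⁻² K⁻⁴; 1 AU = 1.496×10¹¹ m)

d ≈ 0.412 AU

From T_eq⁴ = L(1−A)/(16πσd²): d = √[L(1−A)/(16πσT_eq⁴)].
d = √[6.89×10²⁵ × 0.44 / (16π × 5.67×10⁻⁸ × (230)⁴)] = 6.17×10¹⁰ m = 0.412 AU.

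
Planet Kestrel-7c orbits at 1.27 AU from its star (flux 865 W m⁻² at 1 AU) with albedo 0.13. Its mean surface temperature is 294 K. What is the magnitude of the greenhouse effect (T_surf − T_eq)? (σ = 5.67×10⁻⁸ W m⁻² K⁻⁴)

S = 865/1.27² = 536.3 W m⁻².
T_eq = [S(1−A)/(4σ)]^(1/4) = [536.3×0.87/(4×5.67×10⁻⁸)]^(1/4) = 213.0 K.
ΔT = T_surf − T_eq = 294 − 213.0.

ΔT ≈ 81.0 K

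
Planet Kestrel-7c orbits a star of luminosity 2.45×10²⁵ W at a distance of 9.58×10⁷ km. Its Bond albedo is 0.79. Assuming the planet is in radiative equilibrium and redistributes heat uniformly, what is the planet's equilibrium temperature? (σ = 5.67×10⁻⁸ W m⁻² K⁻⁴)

T_eq ≈ 118 K

d = 9.58×10⁷ km = 9.58×10¹⁰ m.
Flux: S = L/(4πd²) = 2.45×10²⁵/(4π×(9.58×10¹⁰)²) = 212 W m⁻².
Energy balance: absorbed = emitted ⇒ πR²·S(1−A) = 4πR²·σT_eq⁴, so T_eq⁴ = S(1−A)/(4σ).
T_eq = [212 × 0.21 / (4 × 5.67×10⁻⁸)]^(1/4) = (1.97×10⁸)^(1/4) = 118 K.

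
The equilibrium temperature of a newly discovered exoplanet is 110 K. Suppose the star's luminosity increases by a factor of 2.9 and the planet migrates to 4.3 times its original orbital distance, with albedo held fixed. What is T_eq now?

T_eq ∝ L^(1/4) · d^(−1/2).
T′ = 110 × 2.9^(1/4) / 4.3^(1/2) = 69.2 K.

T_eq ≈ 69.2 K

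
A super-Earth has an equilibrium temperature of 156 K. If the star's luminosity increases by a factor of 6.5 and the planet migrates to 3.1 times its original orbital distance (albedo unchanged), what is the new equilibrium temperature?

T_eq ≈ 141 K

T_eq ∝ L^(1/4) · d^(−1/2).
T′ = 156 × 6.5^(1/4) / 3.1^(1/2) = 141 K.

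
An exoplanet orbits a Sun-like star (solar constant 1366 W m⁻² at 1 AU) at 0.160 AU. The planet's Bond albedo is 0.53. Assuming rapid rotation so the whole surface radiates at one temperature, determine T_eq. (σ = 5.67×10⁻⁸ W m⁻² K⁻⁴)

T_eq ≈ 577 K

Flux at 0.160 AU: S = 1366/0.160² = 5.34×10⁴ W m⁻².
Energy balance: absorbed = emitted ⇒ πR²·S(1−A) = 4πR²·σT_eq⁴, so T_eq⁴ = S(1−A)/(4σ).
T_eq = [5.34×10⁴ × 0.47 / (4 × 5.67×10⁻⁸)]^(1/4) = (1.11×10¹¹)^(1/4) = 577 K.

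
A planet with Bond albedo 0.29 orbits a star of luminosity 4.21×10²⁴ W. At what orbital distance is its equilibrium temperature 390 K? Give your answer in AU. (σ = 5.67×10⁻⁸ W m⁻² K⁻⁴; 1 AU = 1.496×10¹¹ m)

From T_eq⁴ = L(1−A)/(16πσd²): d = √[L(1−A)/(16πσT_eq⁴)].
d = √[4.21×10²⁴ × 0.71 / (16π × 5.67×10⁻⁸ × (390)⁴)] = 6.73×10⁹ m = 0.0450 AU.

d ≈ 0.0450 AU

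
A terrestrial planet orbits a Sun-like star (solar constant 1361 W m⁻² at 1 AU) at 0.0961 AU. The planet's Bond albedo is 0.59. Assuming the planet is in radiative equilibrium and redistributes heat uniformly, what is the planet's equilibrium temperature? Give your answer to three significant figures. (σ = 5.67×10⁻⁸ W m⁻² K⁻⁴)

Flux at 0.0961 AU: S = 1361/0.0961² = 1.47×10⁵ W m⁻².
Energy balance: absorbed = emitted ⇒ πR²·S(1−A) = 4πR²·σT_eq⁴, so T_eq⁴ = S(1−A)/(4σ).
T_eq = [1.47×10⁵ × 0.41 / (4 × 5.67×10⁻⁸)]^(1/4) = (2.66×10¹¹)^(1/4) = 718 K.

T_eq ≈ 718 K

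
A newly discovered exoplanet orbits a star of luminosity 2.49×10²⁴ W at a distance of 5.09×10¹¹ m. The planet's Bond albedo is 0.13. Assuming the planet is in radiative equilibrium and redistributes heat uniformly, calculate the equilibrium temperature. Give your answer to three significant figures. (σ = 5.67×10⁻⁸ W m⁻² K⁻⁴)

Flux: S = L/(4πd²) = 2.49×10²⁴/(4π×(5.09×10¹¹)²) = 0.765 W m⁻².
Energy balance: absorbed = emitted ⇒ πR²·S(1−A) = 4πR²·σT_eq⁴, so T_eq⁴ = S(1−A)/(4σ).
T_eq = [0.765 × 0.87 / (4 × 5.67×10⁻⁸)]^(1/4) = (2.93×10⁶)^(1/4) = 41.4 K.

T_eq ≈ 41.4 K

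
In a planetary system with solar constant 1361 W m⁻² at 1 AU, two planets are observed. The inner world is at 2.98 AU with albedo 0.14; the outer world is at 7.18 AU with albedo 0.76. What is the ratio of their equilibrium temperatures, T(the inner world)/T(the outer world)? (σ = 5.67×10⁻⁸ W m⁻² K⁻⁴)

T_eq = [S₀(1−A)/(4σd²)]^(1/4), so T ∝ (1−A)^(1/4) / √d.
T₁ = [1361×0.86/(4×5.67×10⁻⁸×2.98²)]^(1/4) = 155.26 K.
T₂ = [1361×0.24/(4×5.67×10⁻⁸×7.18²)]^(1/4) = 72.70 K.

T₁/T₂ ≈ 2.136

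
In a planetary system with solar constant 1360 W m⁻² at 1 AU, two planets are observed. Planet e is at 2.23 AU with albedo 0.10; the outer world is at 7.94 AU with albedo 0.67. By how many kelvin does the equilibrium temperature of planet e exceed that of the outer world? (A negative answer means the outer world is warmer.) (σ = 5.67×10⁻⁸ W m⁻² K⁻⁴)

T_eq = [S₀(1−A)/(4σd²)]^(1/4), so T ∝ (1−A)^(1/4) / √d.
T₁ = [1360×0.90/(4×5.67×10⁻⁸×2.23²)]^(1/4) = 181.50 K.
T₂ = [1360×0.33/(4×5.67×10⁻⁸×7.94²)]^(1/4) = 74.85 K.

ΔT ≈ 106.7 K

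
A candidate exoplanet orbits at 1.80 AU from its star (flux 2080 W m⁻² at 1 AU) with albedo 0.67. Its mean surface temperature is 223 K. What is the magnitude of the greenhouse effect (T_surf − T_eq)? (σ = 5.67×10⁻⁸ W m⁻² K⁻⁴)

S = 2080/1.80² = 642.0 W m⁻².
T_eq = [S(1−A)/(4σ)]^(1/4) = [642.0×0.33/(4×5.67×10⁻⁸)]^(1/4) = 174.8 K.
ΔT = T_surf − T_eq = 223 − 174.8.

ΔT ≈ 48.2 K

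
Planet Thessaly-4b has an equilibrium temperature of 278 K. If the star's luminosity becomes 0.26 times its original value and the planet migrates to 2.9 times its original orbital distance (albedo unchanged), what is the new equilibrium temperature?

T_eq ≈ 117 K

T_eq ∝ L^(1/4) · d^(−1/2).
T′ = 278 × 0.26^(1/4) / 2.9^(1/2) = 117 K.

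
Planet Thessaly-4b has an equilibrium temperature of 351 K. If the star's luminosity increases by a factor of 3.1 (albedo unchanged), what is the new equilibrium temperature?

T_eq ∝ L^(1/4) · d^(−1/2).
T′ = 351 × 3.1^(1/4) = 466 K.

T_eq ≈ 466 K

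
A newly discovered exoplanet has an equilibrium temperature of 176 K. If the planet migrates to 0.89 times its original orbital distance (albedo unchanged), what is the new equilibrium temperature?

T_eq ≈ 187 K

T_eq ∝ L^(1/4) · d^(−1/2).
T′ = 176 / 0.89^(1/2) = 187 K.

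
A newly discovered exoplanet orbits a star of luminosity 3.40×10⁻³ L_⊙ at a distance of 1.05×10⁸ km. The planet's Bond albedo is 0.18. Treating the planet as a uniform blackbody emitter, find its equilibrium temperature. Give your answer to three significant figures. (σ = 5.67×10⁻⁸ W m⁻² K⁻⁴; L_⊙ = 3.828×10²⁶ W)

T_eq ≈ 76.3 K

d = 1.05×10⁸ km = 1.05×10¹¹ m.
L = 3.40×10⁻³ × 3.828×10²⁶ = 1.30×10²⁴ W.
Flux: S = L/(4πd²) = 1.30×10²⁴/(4π×(1.05×10¹¹)²) = 9.39 W m⁻².
Energy balance: absorbed = emitted ⇒ πR²·S(1−A) = 4πR²·σT_eq⁴, so T_eq⁴ = S(1−A)/(4σ).
T_eq = [9.39 × 0.82 / (4 × 5.67×10⁻⁸)]^(1/4) = (3.40×10⁷)^(1/4) = 76.3 K.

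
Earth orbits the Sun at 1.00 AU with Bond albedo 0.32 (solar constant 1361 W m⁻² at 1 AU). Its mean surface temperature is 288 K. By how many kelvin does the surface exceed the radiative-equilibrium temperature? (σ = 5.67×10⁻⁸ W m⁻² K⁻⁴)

S = 1361/1.00² = 1361 W m⁻².
T_eq = [S(1−A)/(4σ)]^(1/4) = [1361×0.68/(4×5.67×10⁻⁸)]^(1/4) = 252.7 K.
ΔT = T_surf − T_eq = 288 − 252.7.

ΔT ≈ 35.3 K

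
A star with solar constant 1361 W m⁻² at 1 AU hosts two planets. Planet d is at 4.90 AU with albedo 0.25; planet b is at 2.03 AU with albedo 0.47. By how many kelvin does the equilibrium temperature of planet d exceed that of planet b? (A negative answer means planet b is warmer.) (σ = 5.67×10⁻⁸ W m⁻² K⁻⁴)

ΔT ≈ -49.7 K

T_eq = [S₀(1−A)/(4σd²)]^(1/4), so T ∝ (1−A)^(1/4) / √d.
T₁ = [1361×0.75/(4×5.67×10⁻⁸×4.90²)]^(1/4) = 117.01 K.
T₂ = [1361×0.53/(4×5.67×10⁻⁸×2.03²)]^(1/4) = 166.68 K.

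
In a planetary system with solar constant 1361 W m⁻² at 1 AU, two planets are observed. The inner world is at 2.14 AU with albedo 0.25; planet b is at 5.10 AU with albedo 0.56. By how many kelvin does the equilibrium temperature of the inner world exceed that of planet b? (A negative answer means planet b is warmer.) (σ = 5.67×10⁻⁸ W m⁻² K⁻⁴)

T_eq = [S₀(1−A)/(4σd²)]^(1/4), so T ∝ (1−A)^(1/4) / √d.
T₁ = [1361×0.75/(4×5.67×10⁻⁸×2.14²)]^(1/4) = 177.06 K.
T₂ = [1361×0.44/(4×5.67×10⁻⁸×5.10²)]^(1/4) = 100.38 K.

ΔT ≈ 76.7 K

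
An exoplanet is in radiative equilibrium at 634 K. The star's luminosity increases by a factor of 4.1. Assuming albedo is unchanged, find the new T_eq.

T_eq ∝ L^(1/4) · d^(−1/2).
T′ = 634 × 4.1^(1/4) = 902 K.

T_eq ≈ 902 K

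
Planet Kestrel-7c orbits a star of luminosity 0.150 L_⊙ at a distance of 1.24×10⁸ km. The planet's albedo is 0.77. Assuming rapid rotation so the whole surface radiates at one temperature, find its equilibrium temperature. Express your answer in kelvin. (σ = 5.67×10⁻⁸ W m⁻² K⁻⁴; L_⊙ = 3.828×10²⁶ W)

d = 1.24×10⁸ km = 1.24×10¹¹ m.
L = 0.150 × 3.828×10²⁶ = 5.74×10²⁵ W.
Flux: S = L/(4πd²) = 5.74×10²⁵/(4π×(1.24×10¹¹)²) = 297 W m⁻².
Energy balance: absorbed = emitted ⇒ πR²·S(1−A) = 4πR²·σT_eq⁴, so T_eq⁴ = S(1−A)/(4σ).
T_eq = [297 × 0.23 / (4 × 5.67×10⁻⁸)]^(1/4) = (3.01×10⁸)^(1/4) = 132 K.

T_eq ≈ 132 K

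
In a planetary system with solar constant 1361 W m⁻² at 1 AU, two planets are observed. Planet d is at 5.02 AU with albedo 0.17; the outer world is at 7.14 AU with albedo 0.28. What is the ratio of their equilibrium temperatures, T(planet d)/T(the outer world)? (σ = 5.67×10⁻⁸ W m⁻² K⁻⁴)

T_eq = [S₀(1−A)/(4σd²)]^(1/4), so T ∝ (1−A)^(1/4) / √d.
T₁ = [1361×0.83/(4×5.67×10⁻⁸×5.02²)]^(1/4) = 118.57 K.
T₂ = [1361×0.72/(4×5.67×10⁻⁸×7.14²)]^(1/4) = 95.95 K.

T₁/T₂ ≈ 1.236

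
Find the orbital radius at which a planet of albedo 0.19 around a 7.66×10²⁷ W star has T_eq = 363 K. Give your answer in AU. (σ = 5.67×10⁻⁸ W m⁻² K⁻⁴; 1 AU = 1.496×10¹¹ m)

d ≈ 2.37 AU

From T_eq⁴ = L(1−A)/(16πσd²): d = √[L(1−A)/(16πσT_eq⁴)].
d = √[7.66×10²⁷ × 0.81 / (16π × 5.67×10⁻⁸ × (363)⁴)] = 3.54×10¹¹ m = 2.37 AU.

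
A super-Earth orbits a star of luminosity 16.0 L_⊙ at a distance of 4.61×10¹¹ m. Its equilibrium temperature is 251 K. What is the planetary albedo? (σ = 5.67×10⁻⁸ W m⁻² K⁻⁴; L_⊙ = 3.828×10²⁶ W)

A ≈ 0.61

L = 16.0 × 3.828×10²⁶ = 6.12×10²⁷ W.
Flux: S = L/(4πd²) = 6.12×10²⁷/(4π×(4.61×10¹¹)²) = 2290 W m⁻².
From T_eq⁴ = S(1−A)/(4σ): 1−A = 4σT_eq⁴/S.
1−A = 4 × 5.67×10⁻⁸ × (251)⁴ / 2290 = 0.393.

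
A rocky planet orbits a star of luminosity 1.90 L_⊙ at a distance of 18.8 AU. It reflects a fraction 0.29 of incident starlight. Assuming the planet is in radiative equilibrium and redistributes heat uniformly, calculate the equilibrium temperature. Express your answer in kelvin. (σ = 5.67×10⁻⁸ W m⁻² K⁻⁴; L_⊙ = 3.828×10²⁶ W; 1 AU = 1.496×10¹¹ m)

T_eq ≈ 69.2 K

d = 18.8 AU = 2.81×10¹² m.
L = 1.90 × 3.828×10²⁶ = 7.27×10²⁶ W.
Flux: S = L/(4πd²) = 7.27×10²⁶/(4π×(2.81×10¹²)²) = 7.32 W m⁻².
Energy balance: absorbed = emitted ⇒ πR²·S(1−A) = 4πR²·σT_eq⁴, so T_eq⁴ = S(1−A)/(4σ).
T_eq = [7.32 × 0.71 / (4 × 5.67×10⁻⁸)]^(1/4) = (2.29×10⁷)^(1/4) = 69.2 K.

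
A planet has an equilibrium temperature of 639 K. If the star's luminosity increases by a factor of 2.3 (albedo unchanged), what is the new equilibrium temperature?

T_eq ≈ 787 K

T_eq ∝ L^(1/4) · d^(−1/2).
T′ = 639 × 2.3^(1/4) = 787 K.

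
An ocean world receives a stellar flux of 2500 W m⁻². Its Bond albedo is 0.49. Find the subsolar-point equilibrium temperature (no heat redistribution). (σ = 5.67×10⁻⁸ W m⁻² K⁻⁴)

T_ss ≈ 387 K

At the subsolar point the surface absorbs S(1−A) and emits σT⁴ per unit area — no factor of 4, since only the local patch is in balance.
T = [2500 × 0.51 / 5.67×10⁻⁸]^(1/4) = (2.25×10¹⁰)^(1/4) = 387 K.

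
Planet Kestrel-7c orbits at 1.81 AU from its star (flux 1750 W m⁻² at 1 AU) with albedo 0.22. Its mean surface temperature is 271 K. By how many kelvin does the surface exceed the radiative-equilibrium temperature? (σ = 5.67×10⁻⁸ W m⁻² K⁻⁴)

ΔT ≈ 64.0 K

S = 1750/1.81² = 534.2 W m⁻².
T_eq = [S(1−A)/(4σ)]^(1/4) = [534.2×0.78/(4×5.67×10⁻⁸)]^(1/4) = 207.0 K.
ΔT = T_surf − T_eq = 271 − 207.0.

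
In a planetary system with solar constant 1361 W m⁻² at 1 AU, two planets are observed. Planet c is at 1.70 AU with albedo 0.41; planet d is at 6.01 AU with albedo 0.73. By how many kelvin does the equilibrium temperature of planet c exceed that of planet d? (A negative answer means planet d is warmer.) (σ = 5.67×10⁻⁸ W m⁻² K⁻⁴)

ΔT ≈ 105.2 K

T_eq = [S₀(1−A)/(4σd²)]^(1/4), so T ∝ (1−A)^(1/4) / √d.
T₁ = [1361×0.59/(4×5.67×10⁻⁸×1.70²)]^(1/4) = 187.09 K.
T₂ = [1361×0.27/(4×5.67×10⁻⁸×6.01²)]^(1/4) = 81.84 K.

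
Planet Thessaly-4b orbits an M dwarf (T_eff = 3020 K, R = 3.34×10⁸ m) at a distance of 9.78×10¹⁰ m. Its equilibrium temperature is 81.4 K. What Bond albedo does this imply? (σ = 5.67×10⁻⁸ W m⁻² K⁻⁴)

A ≈ 0.82

L = 4πR_⋆²σT_⋆⁴ = 4π(3.34×10⁸)² × 5.67×10⁻⁸ × (3020)⁴ = 6.61×10²⁴ W.
S = L/(4πd²) = 55.0 W m⁻².
From T_eq⁴ = S(1−A)/(4σ): 1−A = 4σT_eq⁴/S.
1−A = 4 × 5.67×10⁻⁸ × (81.4)⁴ / 55.0 = 0.181.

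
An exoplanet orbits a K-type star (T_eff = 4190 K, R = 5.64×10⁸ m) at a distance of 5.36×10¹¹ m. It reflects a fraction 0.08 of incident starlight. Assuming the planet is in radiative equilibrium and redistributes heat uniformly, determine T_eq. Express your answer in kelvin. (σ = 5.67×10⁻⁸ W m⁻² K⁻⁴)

L = 4πR_⋆²σT_⋆⁴ = 4π(5.64×10⁸)² × 5.67×10⁻⁸ × (4190)⁴ = 6.99×10²⁵ W.
S = L/(4πd²) = 19.3 W m⁻².
Energy balance: absorbed = emitted ⇒ πR²·S(1−A) = 4πR²·σT_eq⁴, so T_eq⁴ = S(1−A)/(4σ).
T_eq = [19.3 × 0.92 / (4 × 5.67×10⁻⁸)]^(1/4) = (7.85×10⁷)^(1/4) = 94.1 K.

T_eq ≈ 94.1 K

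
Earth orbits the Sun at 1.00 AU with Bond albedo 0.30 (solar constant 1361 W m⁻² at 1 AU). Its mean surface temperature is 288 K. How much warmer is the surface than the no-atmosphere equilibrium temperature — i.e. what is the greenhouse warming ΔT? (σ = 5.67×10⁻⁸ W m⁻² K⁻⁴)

ΔT ≈ 33.4 K

S = 1361/1.00² = 1361 W m⁻².
T_eq = [S(1−A)/(4σ)]^(1/4) = [1361×0.70/(4×5.67×10⁻⁸)]^(1/4) = 254.6 K.
ΔT = T_surf − T_eq = 288 − 254.6.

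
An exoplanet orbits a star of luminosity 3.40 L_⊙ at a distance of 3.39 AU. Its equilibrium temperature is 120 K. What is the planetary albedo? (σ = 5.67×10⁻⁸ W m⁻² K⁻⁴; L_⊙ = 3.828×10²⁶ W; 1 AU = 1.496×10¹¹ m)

A ≈ 0.88

d = 3.39 AU = 5.07×10¹¹ m.
L = 3.40 × 3.828×10²⁶ = 1.30×10²⁷ W.
Flux: S = L/(4πd²) = 1.30×10²⁷/(4π×(5.07×10¹¹)²) = 403 W m⁻².
From T_eq⁴ = S(1−A)/(4σ): 1−A = 4σT_eq⁴/S.
1−A = 4 × 5.67×10⁻⁸ × (120)⁴ / 403 = 0.117.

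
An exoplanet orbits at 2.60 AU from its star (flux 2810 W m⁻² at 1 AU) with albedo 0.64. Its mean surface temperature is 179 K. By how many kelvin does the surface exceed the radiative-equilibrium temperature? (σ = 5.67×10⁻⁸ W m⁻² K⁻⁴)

S = 2810/2.60² = 415.7 W m⁻².
T_eq = [S(1−A)/(4σ)]^(1/4) = [415.7×0.36/(4×5.67×10⁻⁸)]^(1/4) = 160.3 K.
ΔT = T_surf − T_eq = 179 − 160.3.

ΔT ≈ 18.7 K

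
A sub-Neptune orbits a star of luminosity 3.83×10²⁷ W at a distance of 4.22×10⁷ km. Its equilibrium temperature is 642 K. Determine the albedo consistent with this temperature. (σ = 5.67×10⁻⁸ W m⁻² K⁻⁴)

d = 4.22×10⁷ km = 4.22×10¹⁰ m.
Flux: S = L/(4πd²) = 3.83×10²⁷/(4π×(4.22×10¹⁰)²) = 1.71×10⁵ W m⁻².
From T_eq⁴ = S(1−A)/(4σ): 1−A = 4σT_eq⁴/S.
1−A = 4 × 5.67×10⁻⁸ × (642)⁴ / 1.71×10⁵ = 0.225.

A ≈ 0.77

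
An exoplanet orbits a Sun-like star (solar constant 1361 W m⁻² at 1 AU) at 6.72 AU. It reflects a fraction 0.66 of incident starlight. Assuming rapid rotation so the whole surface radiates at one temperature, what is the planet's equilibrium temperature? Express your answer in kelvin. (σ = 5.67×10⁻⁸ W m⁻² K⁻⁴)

Flux at 6.72 AU: S = 1361/6.72² = 30.1 W m⁻².
Energy balance: absorbed = emitted ⇒ πR²·S(1−A) = 4πR²·σT_eq⁴, so T_eq⁴ = S(1−A)/(4σ).
T_eq = [30.1 × 0.34 / (4 × 5.67×10⁻⁸)]^(1/4) = (4.52×10⁷)^(1/4) = 82.0 K.

T_eq ≈ 82.0 K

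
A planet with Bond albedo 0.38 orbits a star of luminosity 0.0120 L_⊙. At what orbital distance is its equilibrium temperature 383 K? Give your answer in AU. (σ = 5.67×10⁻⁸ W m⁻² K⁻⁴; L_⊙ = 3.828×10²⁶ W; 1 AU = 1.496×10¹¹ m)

d ≈ 0.0456 AU

L = 0.0120 × 3.828×10²⁶ = 4.59×10²⁴ W.
From T_eq⁴ = L(1−A)/(16πσd²): d = √[L(1−A)/(16πσT_eq⁴)].
d = √[4.59×10²⁴ × 0.62 / (16π × 5.67×10⁻⁸ × (383)⁴)] = 6.81×10⁹ m = 0.0456 AU.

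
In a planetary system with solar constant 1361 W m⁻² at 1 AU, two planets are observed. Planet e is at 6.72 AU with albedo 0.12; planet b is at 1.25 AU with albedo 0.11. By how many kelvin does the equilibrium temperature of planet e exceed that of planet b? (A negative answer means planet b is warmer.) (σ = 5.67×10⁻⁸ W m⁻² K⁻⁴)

T_eq = [S₀(1−A)/(4σd²)]^(1/4), so T ∝ (1−A)^(1/4) / √d.
T₁ = [1361×0.88/(4×5.67×10⁻⁸×6.72²)]^(1/4) = 103.99 K.
T₂ = [1361×0.89/(4×5.67×10⁻⁸×1.25²)]^(1/4) = 241.79 K.

ΔT ≈ -137.8 K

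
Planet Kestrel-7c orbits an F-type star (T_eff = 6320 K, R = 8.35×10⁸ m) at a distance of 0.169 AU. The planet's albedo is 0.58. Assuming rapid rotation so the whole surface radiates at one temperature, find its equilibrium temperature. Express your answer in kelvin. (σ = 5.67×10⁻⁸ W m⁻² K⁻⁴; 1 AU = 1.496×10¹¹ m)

T_eq ≈ 654 K

d = 0.169 AU = 2.53×10¹⁰ m.
L = 4πR_⋆²σT_⋆⁴ = 4π(8.35×10⁸)² × 5.67×10⁻⁸ × (6320)⁴ = 7.93×10²⁶ W.
S = L/(4πd²) = 9.87×10⁴ W m⁻².
Energy balance: absorbed = emitted ⇒ πR²·S(1−A) = 4πR²·σT_eq⁴, so T_eq⁴ = S(1−A)/(4σ).
T_eq = [9.87×10⁴ × 0.42 / (4 × 5.67×10⁻⁸)]^(1/4) = (1.83×10¹¹)^(1/4) = 654 K.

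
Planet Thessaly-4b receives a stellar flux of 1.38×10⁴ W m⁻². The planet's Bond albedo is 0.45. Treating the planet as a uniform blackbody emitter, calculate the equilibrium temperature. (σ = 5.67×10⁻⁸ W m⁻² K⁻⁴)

T_eq ≈ 428 K

Energy balance: absorbed = emitted ⇒ πR²·S(1−A) = 4πR²·σT_eq⁴, so T_eq⁴ = S(1−A)/(4σ).
T_eq = [1.38×10⁴ × 0.55 / (4 × 5.67×10⁻⁸)]^(1/4) = (3.35×10¹⁰)^(1/4) = 428 K.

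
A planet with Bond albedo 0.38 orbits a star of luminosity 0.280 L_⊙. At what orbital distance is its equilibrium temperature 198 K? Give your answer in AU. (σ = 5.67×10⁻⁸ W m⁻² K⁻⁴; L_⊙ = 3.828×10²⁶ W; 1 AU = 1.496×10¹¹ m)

L = 0.280 × 3.828×10²⁶ = 1.07×10²⁶ W.
From T_eq⁴ = L(1−A)/(16πσd²): d = √[L(1−A)/(16πσT_eq⁴)].
d = √[1.07×10²⁶ × 0.62 / (16π × 5.67×10⁻⁸ × (198)⁴)] = 1.23×10¹¹ m = 0.823 AU.

d ≈ 0.823 AU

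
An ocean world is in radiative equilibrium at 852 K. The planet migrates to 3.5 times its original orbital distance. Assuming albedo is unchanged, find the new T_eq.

T_eq ≈ 455 K

T_eq ∝ L^(1/4) · d^(−1/2).
T′ = 852 / 3.5^(1/2) = 455 K.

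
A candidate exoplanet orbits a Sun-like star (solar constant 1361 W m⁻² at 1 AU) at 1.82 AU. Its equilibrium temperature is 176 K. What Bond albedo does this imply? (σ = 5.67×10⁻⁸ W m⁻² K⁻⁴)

A ≈ 0.47

Flux at 1.82 AU: S = 1361/1.82² = 411 W m⁻².
From T_eq⁴ = S(1−A)/(4σ): 1−A = 4σT_eq⁴/S.
1−A = 4 × 5.67×10⁻⁸ × (176)⁴ / 411 = 0.530.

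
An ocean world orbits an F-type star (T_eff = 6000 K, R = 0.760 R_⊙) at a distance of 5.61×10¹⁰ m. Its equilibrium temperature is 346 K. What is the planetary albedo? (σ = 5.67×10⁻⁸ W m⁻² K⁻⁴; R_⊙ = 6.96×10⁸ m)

A ≈ 0.50

R_⋆ = 0.760 × 6.96×10⁸ = 5.29×10⁸ m.
L = 4πR_⋆²σT_⋆⁴ = 4π(5.29×10⁸)² × 5.67×10⁻⁸ × (6000)⁴ = 2.58×10²⁶ W.
S = L/(4πd²) = 6530 W m⁻².
From T_eq⁴ = S(1−A)/(4σ): 1−A = 4σT_eq⁴/S.
1−A = 4 × 5.67×10⁻⁸ × (346)⁴ / 6530 = 0.498.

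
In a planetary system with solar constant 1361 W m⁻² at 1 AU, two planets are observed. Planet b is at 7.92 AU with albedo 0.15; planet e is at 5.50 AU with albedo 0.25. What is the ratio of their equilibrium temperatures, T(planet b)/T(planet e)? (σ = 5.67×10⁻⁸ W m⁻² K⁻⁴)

T_eq = [S₀(1−A)/(4σd²)]^(1/4), so T ∝ (1−A)^(1/4) / √d.
T₁ = [1361×0.85/(4×5.67×10⁻⁸×7.92²)]^(1/4) = 94.96 K.
T₂ = [1361×0.75/(4×5.67×10⁻⁸×5.50²)]^(1/4) = 110.44 K.

T₁/T₂ ≈ 0.860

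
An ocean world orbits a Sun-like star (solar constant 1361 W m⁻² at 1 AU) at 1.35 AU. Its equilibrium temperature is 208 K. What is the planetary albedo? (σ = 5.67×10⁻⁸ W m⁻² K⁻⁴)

A ≈ 0.43

Flux at 1.35 AU: S = 1361/1.35² = 747 W m⁻².
From T_eq⁴ = S(1−A)/(4σ): 1−A = 4σT_eq⁴/S.
1−A = 4 × 5.67×10⁻⁸ × (208)⁴ / 747 = 0.568.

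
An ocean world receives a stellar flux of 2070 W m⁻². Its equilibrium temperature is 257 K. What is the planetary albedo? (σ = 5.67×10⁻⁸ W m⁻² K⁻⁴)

A ≈ 0.52

From T_eq⁴ = S(1−A)/(4σ): 1−A = 4σT_eq⁴/S.
1−A = 4 × 5.67×10⁻⁸ × (257)⁴ / 2070 = 0.478.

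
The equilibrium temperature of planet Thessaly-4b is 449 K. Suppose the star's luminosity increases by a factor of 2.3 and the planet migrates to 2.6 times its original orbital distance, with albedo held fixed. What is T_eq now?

T_eq ∝ L^(1/4) · d^(−1/2).
T′ = 449 × 2.3^(1/4) / 2.6^(1/2) = 343 K.

T_eq ≈ 343 K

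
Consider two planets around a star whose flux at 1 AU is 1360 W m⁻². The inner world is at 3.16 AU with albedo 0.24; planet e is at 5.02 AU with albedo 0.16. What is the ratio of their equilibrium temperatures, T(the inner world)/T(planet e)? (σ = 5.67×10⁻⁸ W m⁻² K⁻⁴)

T₁/T₂ ≈ 1.229

T_eq = [S₀(1−A)/(4σd²)]^(1/4), so T ∝ (1−A)^(1/4) / √d.
T₁ = [1360×0.76/(4×5.67×10⁻⁸×3.16²)]^(1/4) = 146.16 K.
T₂ = [1360×0.84/(4×5.67×10⁻⁸×5.02²)]^(1/4) = 118.90 K.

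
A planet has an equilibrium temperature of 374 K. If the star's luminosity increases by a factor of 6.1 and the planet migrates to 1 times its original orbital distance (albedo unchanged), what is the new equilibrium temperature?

T_eq ∝ L^(1/4) · d^(−1/2).
T′ = 374 × 6.1^(1/4) / 1^(1/2) = 588 K.

T_eq ≈ 588 K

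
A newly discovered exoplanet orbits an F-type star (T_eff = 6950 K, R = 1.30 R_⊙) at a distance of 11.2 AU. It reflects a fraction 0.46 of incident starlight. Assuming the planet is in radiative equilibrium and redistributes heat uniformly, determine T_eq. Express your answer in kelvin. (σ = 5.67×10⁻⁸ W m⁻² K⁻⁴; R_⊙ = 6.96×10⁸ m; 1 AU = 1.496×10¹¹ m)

T_eq ≈ 97.9 K

R_⋆ = 1.30 × 6.96×10⁸ = 9.05×10⁸ m.
d = 11.2 AU = 1.68×10¹² m.
L = 4πR_⋆²σT_⋆⁴ = 4π(9.05×10⁸)² × 5.67×10⁻⁸ × (6950)⁴ = 1.36×10²⁷ W.
S = L/(4πd²) = 38.6 W m⁻².
Energy balance: absorbed = emitted ⇒ πR²·S(1−A) = 4πR²·σT_eq⁴, so T_eq⁴ = S(1−A)/(4σ).
T_eq = [38.6 × 0.54 / (4 × 5.67×10⁻⁸)]^(1/4) = (9.18×10⁷)^(1/4) = 97.9 K.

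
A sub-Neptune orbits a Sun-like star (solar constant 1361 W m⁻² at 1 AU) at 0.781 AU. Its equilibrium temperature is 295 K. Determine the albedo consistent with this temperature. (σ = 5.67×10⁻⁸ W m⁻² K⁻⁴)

Flux at 0.781 AU: S = 1361/0.781² = 2230 W m⁻².
From T_eq⁴ = S(1−A)/(4σ): 1−A = 4σT_eq⁴/S.
1−A = 4 × 5.67×10⁻⁸ × (295)⁴ / 2230 = 0.770.

A ≈ 0.23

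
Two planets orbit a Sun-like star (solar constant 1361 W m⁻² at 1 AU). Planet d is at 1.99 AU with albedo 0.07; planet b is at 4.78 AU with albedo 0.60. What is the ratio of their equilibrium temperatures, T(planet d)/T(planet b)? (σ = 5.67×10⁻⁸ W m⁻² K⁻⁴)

T_eq = [S₀(1−A)/(4σd²)]^(1/4), so T ∝ (1−A)^(1/4) / √d.
T₁ = [1361×0.93/(4×5.67×10⁻⁸×1.99²)]^(1/4) = 193.75 K.
T₂ = [1361×0.40/(4×5.67×10⁻⁸×4.78²)]^(1/4) = 101.24 K.

T₁/T₂ ≈ 1.914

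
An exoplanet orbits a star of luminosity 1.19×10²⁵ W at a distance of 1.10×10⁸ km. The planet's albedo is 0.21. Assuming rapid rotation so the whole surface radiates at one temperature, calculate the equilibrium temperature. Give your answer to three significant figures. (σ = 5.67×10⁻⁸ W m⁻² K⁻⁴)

d = 1.10×10⁸ km = 1.10×10¹¹ m.
Flux: S = L/(4πd²) = 1.19×10²⁵/(4π×(1.10×10¹¹)²) = 78.3 W m⁻².
Energy balance: absorbed = emitted ⇒ πR²·S(1−A) = 4πR²·σT_eq⁴, so T_eq⁴ = S(1−A)/(4σ).
T_eq = [78.3 × 0.79 / (4 × 5.67×10⁻⁸)]^(1/4) = (2.73×10⁸)^(1/4) = 128 K.

T_eq ≈ 128 K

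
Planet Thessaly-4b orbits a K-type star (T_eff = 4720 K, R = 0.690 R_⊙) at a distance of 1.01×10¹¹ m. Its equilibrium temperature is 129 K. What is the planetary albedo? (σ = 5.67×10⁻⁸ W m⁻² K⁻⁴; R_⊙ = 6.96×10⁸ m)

R_⋆ = 0.690 × 6.96×10⁸ = 4.80×10⁸ m.
L = 4πR_⋆²σT_⋆⁴ = 4π(4.80×10⁸)² × 5.67×10⁻⁸ × (4720)⁴ = 8.16×10²⁵ W.
S = L/(4πd²) = 636 W m⁻².
From T_eq⁴ = S(1−A)/(4σ): 1−A = 4σT_eq⁴/S.
1−A = 4 × 5.67×10⁻⁸ × (129)⁴ / 636 = 0.099.

A ≈ 0.90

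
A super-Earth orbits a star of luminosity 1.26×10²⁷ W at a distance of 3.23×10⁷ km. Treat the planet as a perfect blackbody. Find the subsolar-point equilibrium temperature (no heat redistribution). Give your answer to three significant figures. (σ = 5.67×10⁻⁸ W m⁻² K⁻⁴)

d = 3.23×10⁷ km = 3.23×10¹⁰ m.
Flux: S = L/(4πd²) = 1.26×10²⁷/(4π×(3.23×10¹⁰)²) = 9.61×10⁴ W m⁻².
At the subsolar point the surface absorbs S(1−A) and emits σT⁴ per unit area — no factor of 4, since only the local patch is in balance.
T = [9.61×10⁴ × 1.00 / 5.67×10⁻⁸]^(1/4) = (1.70×10¹²)^(1/4) = 1140 K.

T_ss ≈ 1140 K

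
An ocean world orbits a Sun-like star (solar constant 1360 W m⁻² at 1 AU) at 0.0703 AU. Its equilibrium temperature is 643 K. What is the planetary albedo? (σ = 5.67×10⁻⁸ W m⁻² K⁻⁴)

Flux at 0.0703 AU: S = 1360/0.0703² = 2.75×10⁵ W m⁻².
From T_eq⁴ = S(1−A)/(4σ): 1−A = 4σT_eq⁴/S.
1−A = 4 × 5.67×10⁻⁸ × (643)⁴ / 2.75×10⁵ = 0.141.

A ≈ 0.86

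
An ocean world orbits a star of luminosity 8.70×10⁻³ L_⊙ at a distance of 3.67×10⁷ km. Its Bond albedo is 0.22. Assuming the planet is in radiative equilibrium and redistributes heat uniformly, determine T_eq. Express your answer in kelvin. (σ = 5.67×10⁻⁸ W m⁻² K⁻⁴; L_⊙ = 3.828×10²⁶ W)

d = 3.67×10⁷ km = 3.67×10¹⁰ m.
L = 8.70×10⁻³ × 3.828×10²⁶ = 3.33×10²⁴ W.
Flux: S = L/(4πd²) = 3.33×10²⁴/(4π×(3.67×10¹⁰)²) = 197 W m⁻².
Energy balance: absorbed = emitted ⇒ πR²·S(1−A) = 4πR²·σT_eq⁴, so T_eq⁴ = S(1−A)/(4σ).
T_eq = [197 × 0.78 / (4 × 5.67×10⁻⁸)]^(1/4) = (6.77×10⁸)^(1/4) = 161 K.

T_eq ≈ 161 K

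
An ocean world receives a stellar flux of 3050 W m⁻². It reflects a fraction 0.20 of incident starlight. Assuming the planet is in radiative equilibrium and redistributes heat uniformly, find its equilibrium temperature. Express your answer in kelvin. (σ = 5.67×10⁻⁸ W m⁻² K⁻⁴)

Energy balance: absorbed = emitted ⇒ πR²·S(1−A) = 4πR²·σT_eq⁴, so T_eq⁴ = S(1−A)/(4σ).
T_eq = [3050 × 0.80 / (4 × 5.67×10⁻⁸)]^(1/4) = (1.08×10¹⁰)^(1/4) = 322 K.

T_eq ≈ 322 K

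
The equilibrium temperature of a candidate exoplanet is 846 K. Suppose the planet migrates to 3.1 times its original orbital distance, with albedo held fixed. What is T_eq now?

T_eq ∝ L^(1/4) · d^(−1/2).
T′ = 846 / 3.1^(1/2) = 480 K.

T_eq ≈ 480 K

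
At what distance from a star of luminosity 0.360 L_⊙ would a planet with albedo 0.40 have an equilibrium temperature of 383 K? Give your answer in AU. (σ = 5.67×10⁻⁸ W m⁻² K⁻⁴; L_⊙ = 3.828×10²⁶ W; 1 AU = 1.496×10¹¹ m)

L = 0.360 × 3.828×10²⁶ = 1.38×10²⁶ W.
From T_eq⁴ = L(1−A)/(16πσd²): d = √[L(1−A)/(16πσT_eq⁴)].
d = √[1.38×10²⁶ × 0.60 / (16π × 5.67×10⁻⁸ × (383)⁴)] = 3.67×10¹⁰ m = 0.245 AU.

d ≈ 0.245 AU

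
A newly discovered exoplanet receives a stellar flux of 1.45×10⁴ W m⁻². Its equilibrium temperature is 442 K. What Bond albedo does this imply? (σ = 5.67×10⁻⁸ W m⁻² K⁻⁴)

From T_eq⁴ = S(1−A)/(4σ): 1−A = 4σT_eq⁴/S.
1−A = 4 × 5.67×10⁻⁸ × (442)⁴ / 1.45×10⁴ = 0.597.

A ≈ 0.40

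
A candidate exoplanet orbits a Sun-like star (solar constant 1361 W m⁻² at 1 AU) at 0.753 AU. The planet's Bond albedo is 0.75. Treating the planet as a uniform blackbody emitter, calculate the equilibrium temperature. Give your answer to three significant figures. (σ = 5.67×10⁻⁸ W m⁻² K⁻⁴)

T_eq ≈ 227 K

Flux at 0.753 AU: S = 1361/0.753² = 2400 W m⁻².
Energy balance: absorbed = emitted ⇒ πR²·S(1−A) = 4πR²·σT_eq⁴, so T_eq⁴ = S(1−A)/(4σ).
T_eq = [2400 × 0.25 / (4 × 5.67×10⁻⁸)]^(1/4) = (2.65×10⁹)^(1/4) = 227 K.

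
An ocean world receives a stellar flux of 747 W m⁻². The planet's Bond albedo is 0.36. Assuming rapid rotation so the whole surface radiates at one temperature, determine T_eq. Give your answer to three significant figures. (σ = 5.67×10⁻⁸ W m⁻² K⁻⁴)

T_eq ≈ 214 K

Energy balance: absorbed = emitted ⇒ πR²·S(1−A) = 4πR²·σT_eq⁴, so T_eq⁴ = S(1−A)/(4σ).
T_eq = [747 × 0.64 / (4 × 5.67×10⁻⁸)]^(1/4) = (2.11×10⁹)^(1/4) = 214 K.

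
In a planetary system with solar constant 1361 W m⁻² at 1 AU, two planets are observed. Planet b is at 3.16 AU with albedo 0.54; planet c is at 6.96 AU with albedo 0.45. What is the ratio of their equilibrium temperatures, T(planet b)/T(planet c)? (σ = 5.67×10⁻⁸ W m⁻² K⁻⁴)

T₁/T₂ ≈ 1.419

T_eq = [S₀(1−A)/(4σd²)]^(1/4), so T ∝ (1−A)^(1/4) / √d.
T₁ = [1361×0.46/(4×5.67×10⁻⁸×3.16²)]^(1/4) = 128.94 K.
T₂ = [1361×0.55/(4×5.67×10⁻⁸×6.96²)]^(1/4) = 90.85 K.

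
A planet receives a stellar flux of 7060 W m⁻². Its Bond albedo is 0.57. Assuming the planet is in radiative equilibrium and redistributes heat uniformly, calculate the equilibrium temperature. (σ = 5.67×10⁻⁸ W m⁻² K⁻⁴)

Energy balance: absorbed = emitted ⇒ πR²·S(1−A) = 4πR²·σT_eq⁴, so T_eq⁴ = S(1−A)/(4σ).
T_eq = [7060 × 0.43 / (4 × 5.67×10⁻⁸)]^(1/4) = (1.34×10¹⁰)^(1/4) = 340 K.

T_eq ≈ 340 K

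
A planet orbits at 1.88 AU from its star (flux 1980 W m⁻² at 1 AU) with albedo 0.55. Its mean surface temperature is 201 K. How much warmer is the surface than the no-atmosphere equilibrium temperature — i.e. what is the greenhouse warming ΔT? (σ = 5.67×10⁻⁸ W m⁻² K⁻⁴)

S = 1980/1.88² = 560.2 W m⁻².
T_eq = [S(1−A)/(4σ)]^(1/4) = [560.2×0.45/(4×5.67×10⁻⁸)]^(1/4) = 182.6 K.
ΔT = T_surf − T_eq = 201 − 182.6.

ΔT ≈ 18.4 K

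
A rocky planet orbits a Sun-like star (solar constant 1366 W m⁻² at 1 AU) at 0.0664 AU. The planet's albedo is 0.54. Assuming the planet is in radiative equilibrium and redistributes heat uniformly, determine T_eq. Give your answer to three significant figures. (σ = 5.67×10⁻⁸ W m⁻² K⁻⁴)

T_eq ≈ 890 K

Flux at 0.0664 AU: S = 1366/0.0664² = 3.10×10⁵ W m⁻².
Energy balance: absorbed = emitted ⇒ πR²·S(1−A) = 4πR²·σT_eq⁴, so T_eq⁴ = S(1−A)/(4σ).
T_eq = [3.10×10⁵ × 0.46 / (4 × 5.67×10⁻⁸)]^(1/4) = (6.28×10¹¹)^(1/4) = 890 K.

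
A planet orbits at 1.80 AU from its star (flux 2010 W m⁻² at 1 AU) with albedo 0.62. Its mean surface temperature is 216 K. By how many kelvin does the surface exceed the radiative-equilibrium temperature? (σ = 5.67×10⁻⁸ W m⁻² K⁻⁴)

S = 2010/1.80² = 620.4 W m⁻².
T_eq = [S(1−A)/(4σ)]^(1/4) = [620.4×0.38/(4×5.67×10⁻⁸)]^(1/4) = 179.6 K.
ΔT = T_surf − T_eq = 216 − 179.6.

ΔT ≈ 36.4 K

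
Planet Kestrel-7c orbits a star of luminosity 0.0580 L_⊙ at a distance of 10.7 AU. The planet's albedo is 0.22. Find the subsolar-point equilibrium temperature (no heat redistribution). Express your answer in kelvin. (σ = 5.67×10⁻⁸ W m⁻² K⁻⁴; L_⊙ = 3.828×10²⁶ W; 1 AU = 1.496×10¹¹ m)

T_ss ≈ 55.5 K

d = 10.7 AU = 1.60×10¹² m.
L = 0.0580 × 3.828×10²⁶ = 2.22×10²⁵ W.
Flux: S = L/(4πd²) = 2.22×10²⁵/(4π×(1.60×10¹²)²) = 0.690 W m⁻².
At the subsolar point the surface absorbs S(1−A) and emits σT⁴ per unit area — no factor of 4, since only the local patch is in balance.
T = [0.690 × 0.78 / 5.67×10⁻⁸]^(1/4) = (9.49×10⁶)^(1/4) = 55.5 K.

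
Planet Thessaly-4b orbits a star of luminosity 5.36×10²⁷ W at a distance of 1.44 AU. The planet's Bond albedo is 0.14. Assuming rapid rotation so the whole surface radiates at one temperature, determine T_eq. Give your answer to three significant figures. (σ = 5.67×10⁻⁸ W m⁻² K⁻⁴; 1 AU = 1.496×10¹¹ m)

d = 1.44 AU = 2.15×10¹¹ m.
Flux: S = L/(4πd²) = 5.36×10²⁷/(4π×(2.15×10¹¹)²) = 9190 W m⁻².
Energy balance: absorbed = emitted ⇒ πR²·S(1−A) = 4πR²·σT_eq⁴, so T_eq⁴ = S(1−A)/(4σ).
T_eq = [9190 × 0.86 / (4 × 5.67×10⁻⁸)]^(1/4) = (3.49×10¹⁰)^(1/4) = 432 K.

T_eq ≈ 432 K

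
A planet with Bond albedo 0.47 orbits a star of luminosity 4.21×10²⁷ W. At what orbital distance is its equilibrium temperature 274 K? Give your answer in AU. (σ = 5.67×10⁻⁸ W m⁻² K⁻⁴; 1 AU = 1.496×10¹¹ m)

From T_eq⁴ = L(1−A)/(16πσd²): d = √[L(1−A)/(16πσT_eq⁴)].
d = √[4.21×10²⁷ × 0.53 / (16π × 5.67×10⁻⁸ × (274)⁴)] = 3.73×10¹¹ m = 2.49 AU.

d ≈ 2.49 AU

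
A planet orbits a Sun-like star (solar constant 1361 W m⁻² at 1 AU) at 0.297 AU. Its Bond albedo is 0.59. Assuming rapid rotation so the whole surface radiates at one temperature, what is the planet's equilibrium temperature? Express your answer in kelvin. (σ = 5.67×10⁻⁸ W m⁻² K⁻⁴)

T_eq ≈ 409 K

Flux at 0.297 AU: S = 1361/0.297² = 1.54×10⁴ W m⁻².
Energy balance: absorbed = emitted ⇒ πR²·S(1−A) = 4πR²·σT_eq⁴, so T_eq⁴ = S(1−A)/(4σ).
T_eq = [1.54×10⁴ × 0.41 / (4 × 5.67×10⁻⁸)]^(1/4) = (2.79×10¹⁰)^(1/4) = 409 K.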